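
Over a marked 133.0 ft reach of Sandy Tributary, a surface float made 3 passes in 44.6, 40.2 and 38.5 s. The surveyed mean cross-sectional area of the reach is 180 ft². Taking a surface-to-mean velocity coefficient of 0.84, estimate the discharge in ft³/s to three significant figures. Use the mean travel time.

489 ft³/s

t̄ = (44.6 + 40.2 + 38.5) / 3 = 41.1 s
v_surface = L / t̄ = 133.0 / 41.1 = 3.236 ft/s
v_mean = 0.84 × 3.236 = 2.718 ft/s
Q = A × v_mean = 180 × 2.718 = 489.3 ft³/s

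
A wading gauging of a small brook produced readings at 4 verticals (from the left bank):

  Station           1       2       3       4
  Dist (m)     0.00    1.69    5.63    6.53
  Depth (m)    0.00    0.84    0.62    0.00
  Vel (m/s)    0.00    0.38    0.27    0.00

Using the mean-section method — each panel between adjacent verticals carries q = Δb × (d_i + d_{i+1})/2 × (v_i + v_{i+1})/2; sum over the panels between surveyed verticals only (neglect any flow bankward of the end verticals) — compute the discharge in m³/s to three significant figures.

Panel 1-2: Δb = 1.69 m, d̄ = (0.00+0.84)/2 = 0.42, v̄ = (0.00+0.38)/2 = 0.19 → q = 1.69×0.42×0.19 = 0.1349 m³/s
Panel 2-3: Δb = 3.94 m, d̄ = (0.84+0.62)/2 = 0.73, v̄ = (0.38+0.27)/2 = 0.325 → q = 3.94×0.73×0.325 = 0.9348 m³/s
Panel 3-4: Δb = 0.9 m, d̄ = (0.62+0.00)/2 = 0.31, v̄ = (0.27+0.00)/2 = 0.135 → q = 0.9×0.31×0.135 = 0.03767 m³/s
Q = Σ q = 1.107 m³/s

1.11 m³/s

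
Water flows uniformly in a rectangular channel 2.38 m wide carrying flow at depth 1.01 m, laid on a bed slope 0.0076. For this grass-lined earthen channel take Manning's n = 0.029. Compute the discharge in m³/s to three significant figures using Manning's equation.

A = b·y = 2.38 × 1.01 = 2.404 m²
P = b + 2y = 2.38 + 2×1.01 = 4.400 m
R = A/P = 2.404/4.400 = 0.5463 m
Q = (1/n)·A·R^(2/3)·S^(1/2) = (1/0.029) × 2.404 × 0.5463^(2/3) × 0.0076^(1/2) = 4.829 m³/s

4.83 m³/s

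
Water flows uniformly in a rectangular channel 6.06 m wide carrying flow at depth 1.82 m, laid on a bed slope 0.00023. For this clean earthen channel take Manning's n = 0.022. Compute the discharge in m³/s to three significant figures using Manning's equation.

A = b·y = 6.06 × 1.82 = 11.03 m²
P = b + 2y = 6.06 + 2×1.82 = 9.700 m
R = A/P = 11.03/9.700 = 1.137 m
Q = (1/n)·A·R^(2/3)·S^(1/2) = (1/0.022) × 11.03 × 1.137^(2/3) × 0.00023^(1/2) = 8.283 m³/s

8.28 m³/s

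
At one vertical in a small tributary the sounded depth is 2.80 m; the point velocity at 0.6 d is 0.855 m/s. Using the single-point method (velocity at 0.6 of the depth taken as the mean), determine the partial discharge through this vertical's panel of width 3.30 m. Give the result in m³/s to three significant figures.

7.90 m³/s

v̄ = v₀.₆ = 0.855 m/s
q = v̄ × d × w = 0.8550 × 2.80 × 3.30 = 7.900 m³/s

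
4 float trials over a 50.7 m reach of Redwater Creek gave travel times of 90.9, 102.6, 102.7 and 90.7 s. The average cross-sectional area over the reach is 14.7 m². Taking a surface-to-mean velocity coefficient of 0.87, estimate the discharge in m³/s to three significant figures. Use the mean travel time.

t̄ = (90.9 + 102.6 + 102.7 + 90.7) / 4 = 96.725 s
v_surface = L / t̄ = 50.7 / 96.725 = 0.5242 m/s
v_mean = 0.87 × 0.5242 = 0.4560 m/s
Q = A × v_mean = 14.7 × 0.4560 = 6.704 m³/s

6.70 m³/s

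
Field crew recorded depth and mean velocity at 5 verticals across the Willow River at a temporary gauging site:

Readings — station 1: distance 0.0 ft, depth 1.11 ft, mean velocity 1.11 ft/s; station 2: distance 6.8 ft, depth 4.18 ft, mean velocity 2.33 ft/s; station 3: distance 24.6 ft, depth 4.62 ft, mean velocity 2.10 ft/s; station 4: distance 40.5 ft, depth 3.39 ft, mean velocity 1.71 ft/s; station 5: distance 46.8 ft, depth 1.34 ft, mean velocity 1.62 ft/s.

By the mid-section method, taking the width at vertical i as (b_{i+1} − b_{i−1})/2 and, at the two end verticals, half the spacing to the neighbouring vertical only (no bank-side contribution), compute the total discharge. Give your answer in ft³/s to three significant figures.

359 ft³/s

w_1 = (6.8 − 0.0)/2 = 3.4 ft; q_1 = 1.11 × 1.11 × 3.4 = 4.189 ft³/s
w_2 = (24.6 − 0.0)/2 = 12.3 ft; q_2 = 2.33 × 4.18 × 12.3 = 119.8 ft³/s
w_3 = (40.5 − 6.8)/2 = 16.85 ft; q_3 = 2.10 × 4.62 × 16.85 = 163.5 ft³/s
w_4 = (46.8 − 24.6)/2 = 11.1 ft; q_4 = 1.71 × 3.39 × 11.1 = 64.35 ft³/s
w_5 = (46.8 − 40.5)/2 = 3.15 ft; q_5 = 1.62 × 1.34 × 3.15 = 6.838 ft³/s
Q = Σ qᵢ = 358.6 ft³/s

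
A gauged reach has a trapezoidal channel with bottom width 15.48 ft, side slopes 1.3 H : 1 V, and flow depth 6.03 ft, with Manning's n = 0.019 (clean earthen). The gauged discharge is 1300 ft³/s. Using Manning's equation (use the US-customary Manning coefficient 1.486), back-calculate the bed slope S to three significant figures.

A = (b + z·y)·y = (15.48 + 1.3×6.03)×6.03 = 140.6 ft²
P = b + 2y√(1+z²) = 15.48 + 2×6.03×√(1+1.3²) = 35.26 ft
R = A/P = 140.6/35.26 = 3.988 ft
S = (Q·n / (1.486·A·R^(2/3)))² = (1300×0.019 / (1.486×140.6×2.515))² = 0.002210

0.00221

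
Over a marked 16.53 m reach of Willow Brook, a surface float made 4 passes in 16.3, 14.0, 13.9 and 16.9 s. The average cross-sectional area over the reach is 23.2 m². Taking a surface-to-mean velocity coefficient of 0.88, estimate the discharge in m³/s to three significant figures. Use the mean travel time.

t̄ = (16.3 + 14.0 + 13.9 + 16.9) / 4 = 15.275 s
v_surface = L / t̄ = 16.53 / 15.275 = 1.082 m/s
v_mean = 0.88 × 1.082 = 0.9523 m/s
Q = A × v_mean = 23.2 × 0.9523 = 22.09 m³/s

22.1 m³/s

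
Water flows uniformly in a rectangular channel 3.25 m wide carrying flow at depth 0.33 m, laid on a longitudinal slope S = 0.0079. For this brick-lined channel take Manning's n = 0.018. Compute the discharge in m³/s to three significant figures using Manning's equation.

A = b·y = 3.25 × 0.33 = 1.073 m²
P = b + 2y = 3.25 + 2×0.33 = 3.910 m
R = A/P = 1.073/3.910 = 0.2743 m
Q = (1/n)·A·R^(2/3)·S^(1/2) = (1/0.018) × 1.073 × 0.2743^(2/3) × 0.0079^(1/2) = 2.236 m³/s

2.24 m³/s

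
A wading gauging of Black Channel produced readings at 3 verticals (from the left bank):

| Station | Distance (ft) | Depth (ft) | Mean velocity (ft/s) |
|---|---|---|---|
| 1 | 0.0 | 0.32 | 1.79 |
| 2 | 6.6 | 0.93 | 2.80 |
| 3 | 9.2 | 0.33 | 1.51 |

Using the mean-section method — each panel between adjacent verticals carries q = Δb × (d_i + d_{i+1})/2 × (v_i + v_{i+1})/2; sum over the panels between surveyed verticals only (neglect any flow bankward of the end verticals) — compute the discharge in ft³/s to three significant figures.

13.0 ft³/s

Panel 1-2: Δb = 6.6 ft, d̄ = (0.32+0.93)/2 = 0.625, v̄ = (1.79+2.80)/2 = 2.295 → q = 6.6×0.625×2.295 = 9.467 ft³/s
Panel 2-3: Δb = 2.6 ft, d̄ = (0.93+0.33)/2 = 0.63, v̄ = (2.80+1.51)/2 = 2.155 → q = 2.6×0.63×2.155 = 3.530 ft³/s
Q = Σ q = 13.00 ft³/s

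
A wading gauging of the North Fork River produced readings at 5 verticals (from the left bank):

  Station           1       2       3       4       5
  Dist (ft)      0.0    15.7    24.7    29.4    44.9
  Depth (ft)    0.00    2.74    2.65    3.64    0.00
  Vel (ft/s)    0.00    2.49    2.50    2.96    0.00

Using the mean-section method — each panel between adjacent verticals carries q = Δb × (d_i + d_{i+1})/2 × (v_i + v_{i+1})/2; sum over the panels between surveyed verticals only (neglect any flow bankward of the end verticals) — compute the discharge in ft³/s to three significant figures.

169 ft³/s

Panel 1-2: Δb = 15.7 ft, d̄ = (0.00+2.74)/2 = 1.37, v̄ = (0.00+2.49)/2 = 1.245 → q = 15.7×1.37×1.245 = 26.78 ft³/s
Panel 2-3: Δb = 9 ft, d̄ = (2.74+2.65)/2 = 2.695, v̄ = (2.49+2.50)/2 = 2.495 → q = 9×2.695×2.495 = 60.52 ft³/s
Panel 3-4: Δb = 4.7 ft, d̄ = (2.65+3.64)/2 = 3.145, v̄ = (2.50+2.96)/2 = 2.73 → q = 4.7×3.145×2.73 = 40.35 ft³/s
Panel 4-5: Δb = 15.5 ft, d̄ = (3.64+0.00)/2 = 1.82, v̄ = (2.96+0.00)/2 = 1.48 → q = 15.5×1.82×1.48 = 41.75 ft³/s
Q = Σ q = 169.4 ft³/s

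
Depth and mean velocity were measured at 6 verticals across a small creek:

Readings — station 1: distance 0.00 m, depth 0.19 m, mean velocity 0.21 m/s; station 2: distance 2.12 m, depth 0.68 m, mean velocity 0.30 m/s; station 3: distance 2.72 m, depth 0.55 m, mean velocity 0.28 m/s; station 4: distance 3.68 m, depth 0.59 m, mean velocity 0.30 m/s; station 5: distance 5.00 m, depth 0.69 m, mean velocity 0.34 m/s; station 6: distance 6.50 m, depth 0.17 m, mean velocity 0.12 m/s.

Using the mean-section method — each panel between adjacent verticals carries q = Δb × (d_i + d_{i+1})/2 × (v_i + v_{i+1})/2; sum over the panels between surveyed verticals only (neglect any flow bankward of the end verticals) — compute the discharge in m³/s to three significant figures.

0.920 m³/s

Panel 1-2: Δb = 2.12 m, d̄ = (0.19+0.68)/2 = 0.435, v̄ = (0.21+0.30)/2 = 0.255 → q = 2.12×0.435×0.255 = 0.2352 m³/s
Panel 2-3: Δb = 0.6 m, d̄ = (0.68+0.55)/2 = 0.615, v̄ = (0.30+0.28)/2 = 0.29 → q = 0.6×0.615×0.29 = 0.1070 m³/s
Panel 3-4: Δb = 0.96 m, d̄ = (0.55+0.59)/2 = 0.57, v̄ = (0.28+0.30)/2 = 0.29 → q = 0.96×0.57×0.29 = 0.1587 m³/s
Panel 4-5: Δb = 1.32 m, d̄ = (0.59+0.69)/2 = 0.64, v̄ = (0.30+0.34)/2 = 0.32 → q = 1.32×0.64×0.32 = 0.2703 m³/s
Panel 5-6: Δb = 1.5 m, d̄ = (0.69+0.17)/2 = 0.43, v̄ = (0.34+0.12)/2 = 0.23 → q = 1.5×0.43×0.23 = 0.1484 m³/s
Q = Σ q = 0.9195 m³/s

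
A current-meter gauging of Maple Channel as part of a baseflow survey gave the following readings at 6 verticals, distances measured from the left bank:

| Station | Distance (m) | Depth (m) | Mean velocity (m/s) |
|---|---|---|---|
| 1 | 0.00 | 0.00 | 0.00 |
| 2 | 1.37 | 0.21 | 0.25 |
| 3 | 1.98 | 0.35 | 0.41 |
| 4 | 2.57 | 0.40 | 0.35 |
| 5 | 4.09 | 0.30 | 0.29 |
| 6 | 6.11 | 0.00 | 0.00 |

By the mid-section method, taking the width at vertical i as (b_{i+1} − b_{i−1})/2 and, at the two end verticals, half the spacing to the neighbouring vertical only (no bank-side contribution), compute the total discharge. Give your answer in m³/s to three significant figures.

w_2 = (1.98 − 0.00)/2 = 0.99 m; q_2 = 0.25 × 0.21 × 0.99 = 0.05198 m³/s
w_3 = (2.57 − 1.37)/2 = 0.6 m; q_3 = 0.41 × 0.35 × 0.6 = 0.08610 m³/s
w_4 = (4.09 − 1.98)/2 = 1.055 m; q_4 = 0.35 × 0.40 × 1.055 = 0.1477 m³/s
w_5 = (6.11 − 2.57)/2 = 1.77 m; q_5 = 0.29 × 0.30 × 1.77 = 0.1540 m³/s
Stations 1, 6 contribute zero (depth or velocity is 0).
Q = Σ qᵢ = 0.4398 m³/s

0.440 m³/s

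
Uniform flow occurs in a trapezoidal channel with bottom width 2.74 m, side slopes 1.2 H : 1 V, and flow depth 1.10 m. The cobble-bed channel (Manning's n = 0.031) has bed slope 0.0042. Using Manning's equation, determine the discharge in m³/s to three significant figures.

7.52 m³/s

A = (b + z·y)·y = (2.74 + 1.2×1.10)×1.10 = 4.466 m²
P = b + 2y√(1+z²) = 2.74 + 2×1.10×√(1+1.2²) = 6.177 m
R = A/P = 4.466/6.177 = 0.7231 m
Q = (1/n)·A·R^(2/3)·S^(1/2) = (1/0.031) × 4.466 × 0.7231^(2/3) × 0.0042^(1/2) = 7.521 m³/s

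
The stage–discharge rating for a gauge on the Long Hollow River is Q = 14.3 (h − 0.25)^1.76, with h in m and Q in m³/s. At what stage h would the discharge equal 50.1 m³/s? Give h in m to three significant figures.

h − h₀ = (Q/C)^(1/b) = (50.1/14.3)^(1/1.76) = 2.039 m
h = 0.25 + 2.039 = 2.289 m

2.29 m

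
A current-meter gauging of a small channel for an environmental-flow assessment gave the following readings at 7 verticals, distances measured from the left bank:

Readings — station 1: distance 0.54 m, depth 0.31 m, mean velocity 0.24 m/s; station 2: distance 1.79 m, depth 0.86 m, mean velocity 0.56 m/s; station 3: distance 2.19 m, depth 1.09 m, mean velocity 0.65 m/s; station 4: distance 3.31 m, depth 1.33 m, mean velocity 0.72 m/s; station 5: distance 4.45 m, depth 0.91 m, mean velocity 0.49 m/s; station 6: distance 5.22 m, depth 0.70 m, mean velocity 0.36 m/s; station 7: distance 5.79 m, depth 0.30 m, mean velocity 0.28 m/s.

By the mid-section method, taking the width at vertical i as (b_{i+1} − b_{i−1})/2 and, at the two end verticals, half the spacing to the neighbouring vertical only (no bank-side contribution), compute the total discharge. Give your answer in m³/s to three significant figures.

2.68 m³/s

w_1 = (1.79 − 0.54)/2 = 0.625 m; q_1 = 0.24 × 0.31 × 0.625 = 0.04650 m³/s
w_2 = (2.19 − 0.54)/2 = 0.825 m; q_2 = 0.56 × 0.86 × 0.825 = 0.3973 m³/s
w_3 = (3.31 − 1.79)/2 = 0.76 m; q_3 = 0.65 × 1.09 × 0.76 = 0.5385 m³/s
w_4 = (4.45 − 2.19)/2 = 1.13 m; q_4 = 0.72 × 1.33 × 1.13 = 1.082 m³/s
w_5 = (5.22 − 3.31)/2 = 0.955 m; q_5 = 0.49 × 0.91 × 0.955 = 0.4258 m³/s
w_6 = (5.79 − 4.45)/2 = 0.67 m; q_6 = 0.36 × 0.70 × 0.67 = 0.1688 m³/s
w_7 = (5.79 − 5.22)/2 = 0.285 m; q_7 = 0.28 × 0.30 × 0.285 = 0.02394 m³/s
Q = Σ qᵢ = 2.683 m³/s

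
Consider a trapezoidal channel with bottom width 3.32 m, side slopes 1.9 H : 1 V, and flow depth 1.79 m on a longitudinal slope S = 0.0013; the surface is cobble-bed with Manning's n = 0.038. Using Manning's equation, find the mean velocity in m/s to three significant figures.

1.01 m/s

A = (b + z·y)·y = (3.32 + 1.9×1.79)×1.79 = 12.03 m²
P = b + 2y√(1+z²) = 3.32 + 2×1.79×√(1+1.9²) = 11.01 m
R = A/P = 12.03/11.01 = 1.093 m
Q = (1/n)·A·R^(2/3)·S^(1/2) = (1/0.038) × 12.03 × 1.093^(2/3) × 0.0013^(1/2) = 12.11 m³/s
V = Q/A = 12.11/12.03 = 1.007 m/s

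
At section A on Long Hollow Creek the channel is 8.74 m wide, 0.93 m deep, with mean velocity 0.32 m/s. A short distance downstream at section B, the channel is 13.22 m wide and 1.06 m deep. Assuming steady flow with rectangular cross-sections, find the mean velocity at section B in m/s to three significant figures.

0.186 m/s

Q = A₁V₁ = (8.74×0.93) × 0.32 = 2.601 m³/s
A₂ = 13.22 × 1.06 = 14.01 m²
V₂ = Q/A₂ = 2.601/14.01 = 0.1856 m/s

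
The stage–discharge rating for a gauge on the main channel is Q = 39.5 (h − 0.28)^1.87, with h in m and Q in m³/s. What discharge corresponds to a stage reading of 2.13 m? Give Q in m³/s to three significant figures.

125 m³/s

Q = 39.5 × (2.13 − 0.28)^1.87 = 39.5 × 1.85^1.87 = 124.8 m³/s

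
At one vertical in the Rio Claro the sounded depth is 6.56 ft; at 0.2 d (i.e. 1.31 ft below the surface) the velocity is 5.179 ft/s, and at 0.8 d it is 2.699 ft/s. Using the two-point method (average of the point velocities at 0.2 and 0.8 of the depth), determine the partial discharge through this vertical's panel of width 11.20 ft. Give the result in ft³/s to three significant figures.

289 ft³/s

v̄ = (5.179 + 2.699) / 2 = 3.939 ft/s
q = v̄ × d × w = 3.939 × 6.56 × 11.20 = 289.4 ft³/s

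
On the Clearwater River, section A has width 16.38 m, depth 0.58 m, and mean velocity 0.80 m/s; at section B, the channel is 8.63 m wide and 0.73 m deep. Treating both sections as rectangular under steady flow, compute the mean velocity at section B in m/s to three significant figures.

1.21 m/s

Q = A₁V₁ = (16.38×0.58) × 0.80 = 7.600 m³/s
A₂ = 8.63 × 0.73 = 6.300 m²
V₂ = Q/A₂ = 7.600/6.300 = 1.206 m/s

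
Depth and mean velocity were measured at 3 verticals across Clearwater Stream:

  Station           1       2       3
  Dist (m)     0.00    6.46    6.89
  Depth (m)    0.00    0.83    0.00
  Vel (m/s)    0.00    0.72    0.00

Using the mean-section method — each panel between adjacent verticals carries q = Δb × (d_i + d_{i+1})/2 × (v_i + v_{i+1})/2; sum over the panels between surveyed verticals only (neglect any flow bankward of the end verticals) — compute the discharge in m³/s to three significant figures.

1.03 m³/s

Panel 1-2: Δb = 6.46 m, d̄ = (0.00+0.83)/2 = 0.415, v̄ = (0.00+0.72)/2 = 0.36 → q = 6.46×0.415×0.36 = 0.9651 m³/s
Panel 2-3: Δb = 0.43 m, d̄ = (0.83+0.00)/2 = 0.415, v̄ = (0.72+0.00)/2 = 0.36 → q = 0.43×0.415×0.36 = 0.06424 m³/s
Q = Σ q = 1.029 m³/s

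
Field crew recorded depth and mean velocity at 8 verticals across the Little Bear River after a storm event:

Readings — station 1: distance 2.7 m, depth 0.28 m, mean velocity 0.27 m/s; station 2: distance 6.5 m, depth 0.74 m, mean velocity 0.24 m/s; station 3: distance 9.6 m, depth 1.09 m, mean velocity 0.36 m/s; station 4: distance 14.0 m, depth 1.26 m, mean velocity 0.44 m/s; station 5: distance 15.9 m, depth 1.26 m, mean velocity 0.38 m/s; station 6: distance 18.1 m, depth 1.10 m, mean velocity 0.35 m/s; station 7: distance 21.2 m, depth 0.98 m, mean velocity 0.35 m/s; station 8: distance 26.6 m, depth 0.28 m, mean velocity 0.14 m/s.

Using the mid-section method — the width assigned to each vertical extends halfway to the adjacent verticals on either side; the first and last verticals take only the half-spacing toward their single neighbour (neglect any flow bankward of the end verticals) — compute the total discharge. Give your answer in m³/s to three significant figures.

w_1 = (6.5 − 2.7)/2 = 1.9 m; q_1 = 0.27 × 0.28 × 1.9 = 0.1436 m³/s
w_2 = (9.6 − 2.7)/2 = 3.45 m; q_2 = 0.24 × 0.74 × 3.45 = 0.6127 m³/s
w_3 = (14.0 − 6.5)/2 = 3.75 m; q_3 = 0.36 × 1.09 × 3.75 = 1.472 m³/s
w_4 = (15.9 − 9.6)/2 = 3.15 m; q_4 = 0.44 × 1.26 × 3.15 = 1.746 m³/s
w_5 = (18.1 − 14.0)/2 = 2.05 m; q_5 = 0.38 × 1.26 × 2.05 = 0.9815 m³/s
w_6 = (21.2 − 15.9)/2 = 2.65 m; q_6 = 0.35 × 1.10 × 2.65 = 1.020 m³/s
w_7 = (26.6 − 18.1)/2 = 4.25 m; q_7 = 0.35 × 0.98 × 4.25 = 1.458 m³/s
w_8 = (26.6 − 21.2)/2 = 2.7 m; q_8 = 0.14 × 0.28 × 2.7 = 0.1058 m³/s
Q = Σ qᵢ = 7.540 m³/s

7.54 m³/s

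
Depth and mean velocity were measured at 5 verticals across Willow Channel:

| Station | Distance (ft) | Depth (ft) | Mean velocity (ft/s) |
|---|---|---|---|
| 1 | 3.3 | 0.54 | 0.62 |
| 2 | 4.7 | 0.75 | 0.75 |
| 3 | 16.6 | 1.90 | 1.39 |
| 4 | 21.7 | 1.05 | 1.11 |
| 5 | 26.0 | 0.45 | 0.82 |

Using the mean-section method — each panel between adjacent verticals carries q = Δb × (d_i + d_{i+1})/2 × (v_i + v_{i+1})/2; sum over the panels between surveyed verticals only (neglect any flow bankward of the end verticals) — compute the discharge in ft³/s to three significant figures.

30.0 ft³/s

Panel 1-2: Δb = 1.4 ft, d̄ = (0.54+0.75)/2 = 0.645, v̄ = (0.62+0.75)/2 = 0.685 → q = 1.4×0.645×0.685 = 0.6186 ft³/s
Panel 2-3: Δb = 11.9 ft, d̄ = (0.75+1.90)/2 = 1.325, v̄ = (0.75+1.39)/2 = 1.07 → q = 11.9×1.325×1.07 = 16.87 ft³/s
Panel 3-4: Δb = 5.1 ft, d̄ = (1.90+1.05)/2 = 1.475, v̄ = (1.39+1.11)/2 = 1.25 → q = 5.1×1.475×1.25 = 9.403 ft³/s
Panel 4-5: Δb = 4.3 ft, d̄ = (1.05+0.45)/2 = 0.75, v̄ = (1.11+0.82)/2 = 0.965 → q = 4.3×0.75×0.965 = 3.112 ft³/s
Q = Σ q = 30.01 ft³/s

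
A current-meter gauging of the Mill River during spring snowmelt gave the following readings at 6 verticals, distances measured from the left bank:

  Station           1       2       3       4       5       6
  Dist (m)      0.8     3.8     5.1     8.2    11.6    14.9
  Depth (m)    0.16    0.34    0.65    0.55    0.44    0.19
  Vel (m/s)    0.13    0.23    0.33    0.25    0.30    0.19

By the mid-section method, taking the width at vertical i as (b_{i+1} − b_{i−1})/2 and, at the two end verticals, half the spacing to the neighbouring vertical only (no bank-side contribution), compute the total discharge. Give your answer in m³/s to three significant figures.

1.62 m³/s

w_1 = (3.8 − 0.8)/2 = 1.5 m; q_1 = 0.13 × 0.16 × 1.5 = 0.03120 m³/s
w_2 = (5.1 − 0.8)/2 = 2.15 m; q_2 = 0.23 × 0.34 × 2.15 = 0.1681 m³/s
w_3 = (8.2 − 3.8)/2 = 2.2 m; q_3 = 0.33 × 0.65 × 2.2 = 0.4719 m³/s
w_4 = (11.6 − 5.1)/2 = 3.25 m; q_4 = 0.25 × 0.55 × 3.25 = 0.4469 m³/s
w_5 = (14.9 − 8.2)/2 = 3.35 m; q_5 = 0.30 × 0.44 × 3.35 = 0.4422 m³/s
w_6 = (14.9 − 11.6)/2 = 1.65 m; q_6 = 0.19 × 0.19 × 1.65 = 0.05957 m³/s
Q = Σ qᵢ = 1.620 m³/s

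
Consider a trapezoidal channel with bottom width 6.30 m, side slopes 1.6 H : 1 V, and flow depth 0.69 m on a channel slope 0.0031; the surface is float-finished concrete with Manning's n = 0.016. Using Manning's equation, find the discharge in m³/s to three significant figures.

A = (b + z·y)·y = (6.30 + 1.6×0.69)×0.69 = 5.109 m²
P = b + 2y√(1+z²) = 6.30 + 2×0.69×√(1+1.6²) = 8.904 m
R = A/P = 5.109/8.904 = 0.5738 m
Q = (1/n)·A·R^(2/3)·S^(1/2) = (1/0.016) × 5.109 × 0.5738^(2/3) × 0.0031^(1/2) = 12.28 m³/s

12.3 m³/s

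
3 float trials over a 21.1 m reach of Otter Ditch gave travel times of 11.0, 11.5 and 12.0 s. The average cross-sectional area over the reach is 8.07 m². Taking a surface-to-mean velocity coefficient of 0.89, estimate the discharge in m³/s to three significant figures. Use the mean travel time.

13.2 m³/s

t̄ = (11.0 + 11.5 + 12.0) / 3 = 11.5 s
v_surface = L / t̄ = 21.1 / 11.5 = 1.835 m/s
v_mean = 0.89 × 1.835 = 1.633 m/s
Q = A × v_mean = 8.07 × 1.633 = 13.18 m³/s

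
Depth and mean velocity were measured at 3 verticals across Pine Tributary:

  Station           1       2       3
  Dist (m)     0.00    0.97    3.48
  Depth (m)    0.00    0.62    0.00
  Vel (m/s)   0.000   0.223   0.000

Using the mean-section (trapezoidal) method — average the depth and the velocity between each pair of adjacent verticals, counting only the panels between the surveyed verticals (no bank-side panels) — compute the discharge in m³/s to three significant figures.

Panel 1-2: Δb = 0.97 m, d̄ = (0.00+0.62)/2 = 0.31, v̄ = (0.000+0.223)/2 = 0.1115 → q = 0.97×0.31×0.1115 = 0.03353 m³/s
Panel 2-3: Δb = 2.51 m, d̄ = (0.62+0.00)/2 = 0.31, v̄ = (0.223+0.000)/2 = 0.1115 → q = 2.51×0.31×0.1115 = 0.08676 m³/s
Q = Σ q = 0.1203 m³/s

0.120 m³/s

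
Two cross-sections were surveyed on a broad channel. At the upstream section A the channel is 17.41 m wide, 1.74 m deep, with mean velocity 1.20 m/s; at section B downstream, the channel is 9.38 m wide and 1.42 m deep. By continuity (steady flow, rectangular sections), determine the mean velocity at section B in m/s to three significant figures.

Q = A₁V₁ = (17.41×1.74) × 1.20 = 36.35 m³/s
A₂ = 9.38 × 1.42 = 13.32 m²
V₂ = Q/A₂ = 36.35/13.32 = 2.729 m/s

2.73 m/s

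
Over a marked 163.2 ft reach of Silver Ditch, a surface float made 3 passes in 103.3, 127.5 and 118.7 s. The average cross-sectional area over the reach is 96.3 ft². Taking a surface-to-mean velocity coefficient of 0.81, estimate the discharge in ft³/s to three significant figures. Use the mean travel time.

t̄ = (103.3 + 127.5 + 118.7) / 3 = 116.5 s
v_surface = L / t̄ = 163.2 / 116.5 = 1.401 ft/s
v_mean = 0.81 × 1.401 = 1.135 ft/s
Q = A × v_mean = 96.3 × 1.135 = 109.3 ft³/s

109 ft³/s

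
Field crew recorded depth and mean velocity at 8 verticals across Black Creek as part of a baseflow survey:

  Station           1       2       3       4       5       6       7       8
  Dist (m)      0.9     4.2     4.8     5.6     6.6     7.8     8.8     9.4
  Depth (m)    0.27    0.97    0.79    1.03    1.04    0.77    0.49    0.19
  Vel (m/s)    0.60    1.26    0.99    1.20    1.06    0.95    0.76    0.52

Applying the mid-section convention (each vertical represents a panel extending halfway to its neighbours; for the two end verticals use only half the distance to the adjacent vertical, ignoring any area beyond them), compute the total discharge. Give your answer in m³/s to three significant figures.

w_1 = (4.2 − 0.9)/2 = 1.65 m; q_1 = 0.60 × 0.27 × 1.65 = 0.2673 m³/s
w_2 = (4.8 − 0.9)/2 = 1.95 m; q_2 = 1.26 × 0.97 × 1.95 = 2.383 m³/s
w_3 = (5.6 − 4.2)/2 = 0.7 m; q_3 = 0.99 × 0.79 × 0.7 = 0.5475 m³/s
w_4 = (6.6 − 4.8)/2 = 0.9 m; q_4 = 1.20 × 1.03 × 0.9 = 1.112 m³/s
w_5 = (7.8 − 5.6)/2 = 1.1 m; q_5 = 1.06 × 1.04 × 1.1 = 1.213 m³/s
w_6 = (8.8 − 6.6)/2 = 1.1 m; q_6 = 0.95 × 0.77 × 1.1 = 0.8047 m³/s
w_7 = (9.4 − 7.8)/2 = 0.8 m; q_7 = 0.76 × 0.49 × 0.8 = 0.2979 m³/s
w_8 = (9.4 − 8.8)/2 = 0.3 m; q_8 = 0.52 × 0.19 × 0.3 = 0.02964 m³/s
Q = Σ qᵢ = 6.655 m³/s

6.66 m³/s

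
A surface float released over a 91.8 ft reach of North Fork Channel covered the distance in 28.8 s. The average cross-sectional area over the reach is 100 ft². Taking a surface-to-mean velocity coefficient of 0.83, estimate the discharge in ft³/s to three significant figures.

265 ft³/s

v_surface = L / t̄ = 91.8 / 28.8 = 3.188 ft/s
v_mean = 0.83 × 3.188 = 2.646 ft/s
Q = A × v_mean = 100 × 2.646 = 264.6 ft³/s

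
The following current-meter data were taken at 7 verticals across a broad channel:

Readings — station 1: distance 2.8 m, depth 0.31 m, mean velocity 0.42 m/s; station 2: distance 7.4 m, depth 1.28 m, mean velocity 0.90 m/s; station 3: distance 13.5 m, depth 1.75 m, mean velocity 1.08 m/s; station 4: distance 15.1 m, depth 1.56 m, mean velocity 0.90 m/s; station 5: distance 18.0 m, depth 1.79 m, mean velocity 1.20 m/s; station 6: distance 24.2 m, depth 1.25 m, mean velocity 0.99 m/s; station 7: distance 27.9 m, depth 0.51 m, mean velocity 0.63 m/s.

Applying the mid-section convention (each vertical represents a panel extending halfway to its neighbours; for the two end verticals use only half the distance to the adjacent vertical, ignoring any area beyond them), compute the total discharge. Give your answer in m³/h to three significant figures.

120000 m³/h

w_1 = (7.4 − 2.8)/2 = 2.3 m; q_1 = 0.42 × 0.31 × 2.3 = 0.2995 m³/s
w_2 = (13.5 − 2.8)/2 = 5.35 m; q_2 = 0.90 × 1.28 × 5.35 = 6.163 m³/s
w_3 = (15.1 − 7.4)/2 = 3.85 m; q_3 = 1.08 × 1.75 × 3.85 = 7.277 m³/s
w_4 = (18.0 − 13.5)/2 = 2.25 m; q_4 = 0.90 × 1.56 × 2.25 = 3.159 m³/s
w_5 = (24.2 − 15.1)/2 = 4.55 m; q_5 = 1.20 × 1.79 × 4.55 = 9.773 m³/s
w_6 = (27.9 − 18.0)/2 = 4.95 m; q_6 = 0.99 × 1.25 × 4.95 = 6.126 m³/s
w_7 = (27.9 − 24.2)/2 = 1.85 m; q_7 = 0.63 × 0.51 × 1.85 = 0.5944 m³/s
Q = Σ qᵢ = 33.39 m³/s
= 33.39 × 3600 = 120200 m³/h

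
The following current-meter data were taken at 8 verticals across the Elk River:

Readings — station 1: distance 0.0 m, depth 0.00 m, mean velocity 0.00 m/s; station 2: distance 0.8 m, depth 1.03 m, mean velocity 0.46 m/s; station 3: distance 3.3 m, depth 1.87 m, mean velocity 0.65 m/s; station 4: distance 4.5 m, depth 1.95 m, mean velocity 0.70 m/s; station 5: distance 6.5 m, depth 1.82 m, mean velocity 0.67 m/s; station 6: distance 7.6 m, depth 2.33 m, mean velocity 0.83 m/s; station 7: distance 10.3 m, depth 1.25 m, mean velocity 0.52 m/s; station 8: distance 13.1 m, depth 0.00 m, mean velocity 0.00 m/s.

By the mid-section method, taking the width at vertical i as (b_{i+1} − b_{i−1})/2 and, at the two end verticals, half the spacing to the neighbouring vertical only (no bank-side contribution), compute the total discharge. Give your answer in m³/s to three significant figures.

w_2 = (3.3 − 0.0)/2 = 1.65 m; q_2 = 0.46 × 1.03 × 1.65 = 0.7818 m³/s
w_3 = (4.5 − 0.8)/2 = 1.85 m; q_3 = 0.65 × 1.87 × 1.85 = 2.249 m³/s
w_4 = (6.5 − 3.3)/2 = 1.6 m; q_4 = 0.70 × 1.95 × 1.6 = 2.184 m³/s
w_5 = (7.6 − 4.5)/2 = 1.55 m; q_5 = 0.67 × 1.82 × 1.55 = 1.890 m³/s
w_6 = (10.3 − 6.5)/2 = 1.9 m; q_6 = 0.83 × 2.33 × 1.9 = 3.674 m³/s
w_7 = (13.1 − 7.6)/2 = 2.75 m; q_7 = 0.52 × 1.25 × 2.75 = 1.788 m³/s
Stations 1, 8 contribute zero (depth or velocity is 0).
Q = Σ qᵢ = 12.57 m³/s

12.6 m³/s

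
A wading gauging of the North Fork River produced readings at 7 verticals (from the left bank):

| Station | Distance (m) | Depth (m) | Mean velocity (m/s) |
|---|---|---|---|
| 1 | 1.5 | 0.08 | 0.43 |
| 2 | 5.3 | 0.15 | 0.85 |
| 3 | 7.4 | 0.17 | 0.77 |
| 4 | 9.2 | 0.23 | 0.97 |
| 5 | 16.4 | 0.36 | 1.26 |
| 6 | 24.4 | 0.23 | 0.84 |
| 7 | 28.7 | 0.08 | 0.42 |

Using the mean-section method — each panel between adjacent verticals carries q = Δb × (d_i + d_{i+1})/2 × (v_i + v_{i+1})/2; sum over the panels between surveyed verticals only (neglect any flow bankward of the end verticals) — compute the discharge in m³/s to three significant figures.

6.13 m³/s

Panel 1-2: Δb = 3.8 m, d̄ = (0.08+0.15)/2 = 0.115, v̄ = (0.43+0.85)/2 = 0.64 → q = 3.8×0.115×0.64 = 0.2797 m³/s
Panel 2-3: Δb = 2.1 m, d̄ = (0.15+0.17)/2 = 0.16, v̄ = (0.85+0.77)/2 = 0.81 → q = 2.1×0.16×0.81 = 0.2722 m³/s
Panel 3-4: Δb = 1.8 m, d̄ = (0.17+0.23)/2 = 0.2, v̄ = (0.77+0.97)/2 = 0.87 → q = 1.8×0.2×0.87 = 0.3132 m³/s
Panel 4-5: Δb = 7.2 m, d̄ = (0.23+0.36)/2 = 0.295, v̄ = (0.97+1.26)/2 = 1.115 → q = 7.2×0.295×1.115 = 2.368 m³/s
Panel 5-6: Δb = 8 m, d̄ = (0.36+0.23)/2 = 0.295, v̄ = (1.26+0.84)/2 = 1.05 → q = 8×0.295×1.05 = 2.478 m³/s
Panel 6-7: Δb = 4.3 m, d̄ = (0.23+0.08)/2 = 0.155, v̄ = (0.84+0.42)/2 = 0.63 → q = 4.3×0.155×0.63 = 0.4199 m³/s
Q = Σ q = 6.131 m³/s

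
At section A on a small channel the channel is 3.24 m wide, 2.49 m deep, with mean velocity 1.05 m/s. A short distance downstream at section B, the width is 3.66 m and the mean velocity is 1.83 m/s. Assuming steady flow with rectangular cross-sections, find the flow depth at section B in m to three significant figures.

1.26 m

Q = A₁V₁ = (3.24×2.49) × 1.05 = 8.471 m³/s
d₂ = Q/(b₂ V₂) = 8.471/(3.66×1.83) = 1.265 m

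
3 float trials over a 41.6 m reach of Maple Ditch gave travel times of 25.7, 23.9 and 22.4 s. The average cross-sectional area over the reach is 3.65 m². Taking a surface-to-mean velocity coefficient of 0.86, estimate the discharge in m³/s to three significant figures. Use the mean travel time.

t̄ = (25.7 + 23.9 + 22.4) / 3 = 24 s
v_surface = L / t̄ = 41.6 / 24 = 1.733 m/s
v_mean = 0.86 × 1.733 = 1.491 m/s
Q = A × v_mean = 3.65 × 1.491 = 5.441 m³/s

5.44 m³/s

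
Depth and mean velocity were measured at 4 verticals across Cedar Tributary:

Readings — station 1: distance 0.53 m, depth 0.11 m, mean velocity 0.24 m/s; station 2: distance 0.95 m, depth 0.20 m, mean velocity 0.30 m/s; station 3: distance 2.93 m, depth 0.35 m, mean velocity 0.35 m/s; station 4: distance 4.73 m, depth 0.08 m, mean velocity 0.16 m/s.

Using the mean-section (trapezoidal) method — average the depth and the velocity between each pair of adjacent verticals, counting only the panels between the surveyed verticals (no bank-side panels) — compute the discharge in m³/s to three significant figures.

Panel 1-2: Δb = 0.42 m, d̄ = (0.11+0.20)/2 = 0.155, v̄ = (0.24+0.30)/2 = 0.27 → q = 0.42×0.155×0.27 = 0.01758 m³/s
Panel 2-3: Δb = 1.98 m, d̄ = (0.20+0.35)/2 = 0.275, v̄ = (0.30+0.35)/2 = 0.325 → q = 1.98×0.275×0.325 = 0.1770 m³/s
Panel 3-4: Δb = 1.8 m, d̄ = (0.35+0.08)/2 = 0.215, v̄ = (0.35+0.16)/2 = 0.255 → q = 1.8×0.215×0.255 = 0.09869 m³/s
Q = Σ q = 0.2932 m³/s

0.293 m³/s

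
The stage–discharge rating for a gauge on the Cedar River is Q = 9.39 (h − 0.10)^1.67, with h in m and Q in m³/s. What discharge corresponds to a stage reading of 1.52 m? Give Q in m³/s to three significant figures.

Q = 9.39 × (1.52 − 0.10)^1.67 = 9.39 × 1.42^1.67 = 16.87 m³/s

16.9 m³/s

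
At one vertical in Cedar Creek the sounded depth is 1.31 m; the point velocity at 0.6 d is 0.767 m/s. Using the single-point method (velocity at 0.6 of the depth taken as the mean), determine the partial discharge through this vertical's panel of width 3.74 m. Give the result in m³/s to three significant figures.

3.76 m³/s

v̄ = v₀.₆ = 0.767 m/s
q = v̄ × d × w = 0.7670 × 1.31 × 3.74 = 3.758 m³/s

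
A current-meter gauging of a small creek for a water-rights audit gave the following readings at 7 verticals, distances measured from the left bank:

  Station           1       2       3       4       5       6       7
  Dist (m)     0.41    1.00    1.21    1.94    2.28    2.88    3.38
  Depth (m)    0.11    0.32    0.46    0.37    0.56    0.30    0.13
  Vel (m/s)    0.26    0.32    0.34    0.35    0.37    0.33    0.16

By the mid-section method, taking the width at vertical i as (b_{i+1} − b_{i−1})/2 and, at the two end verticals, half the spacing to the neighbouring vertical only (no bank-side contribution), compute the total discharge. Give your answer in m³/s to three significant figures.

w_1 = (1.00 − 0.41)/2 = 0.295 m; q_1 = 0.26 × 0.11 × 0.295 = 0.008437 m³/s
w_2 = (1.21 − 0.41)/2 = 0.4 m; q_2 = 0.32 × 0.32 × 0.4 = 0.04096 m³/s
w_3 = (1.94 − 1.00)/2 = 0.47 m; q_3 = 0.34 × 0.46 × 0.47 = 0.07351 m³/s
w_4 = (2.28 − 1.21)/2 = 0.535 m; q_4 = 0.35 × 0.37 × 0.535 = 0.06928 m³/s
w_5 = (2.88 − 1.94)/2 = 0.47 m; q_5 = 0.37 × 0.56 × 0.47 = 0.09738 m³/s
w_6 = (3.38 − 2.28)/2 = 0.55 m; q_6 = 0.33 × 0.30 × 0.55 = 0.05445 m³/s
w_7 = (3.38 − 2.88)/2 = 0.25 m; q_7 = 0.16 × 0.13 × 0.25 = 0.005200 m³/s
Q = Σ qᵢ = 0.3492 m³/s

0.349 m³/s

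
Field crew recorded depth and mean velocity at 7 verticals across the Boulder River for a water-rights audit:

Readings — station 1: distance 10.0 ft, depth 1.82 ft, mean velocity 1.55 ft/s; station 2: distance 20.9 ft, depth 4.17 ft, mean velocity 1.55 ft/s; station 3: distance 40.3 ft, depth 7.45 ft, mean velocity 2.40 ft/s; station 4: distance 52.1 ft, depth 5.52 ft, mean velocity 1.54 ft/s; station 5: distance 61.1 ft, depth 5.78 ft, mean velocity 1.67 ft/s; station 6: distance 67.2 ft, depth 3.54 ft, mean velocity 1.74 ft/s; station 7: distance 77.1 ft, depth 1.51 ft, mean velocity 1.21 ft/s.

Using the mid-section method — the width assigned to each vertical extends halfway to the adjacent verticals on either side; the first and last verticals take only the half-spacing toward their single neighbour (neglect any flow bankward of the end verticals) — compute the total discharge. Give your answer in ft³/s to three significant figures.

612 ft³/s

w_1 = (20.9 − 10.0)/2 = 5.45 ft; q_1 = 1.55 × 1.82 × 5.45 = 15.37 ft³/s
w_2 = (40.3 − 10.0)/2 = 15.15 ft; q_2 = 1.55 × 4.17 × 15.15 = 97.92 ft³/s
w_3 = (52.1 − 20.9)/2 = 15.6 ft; q_3 = 2.40 × 7.45 × 15.6 = 278.9 ft³/s
w_4 = (61.1 − 40.3)/2 = 10.4 ft; q_4 = 1.54 × 5.52 × 10.4 = 88.41 ft³/s
w_5 = (67.2 − 52.1)/2 = 7.55 ft; q_5 = 1.67 × 5.78 × 7.55 = 72.88 ft³/s
w_6 = (77.1 − 61.1)/2 = 8 ft; q_6 = 1.74 × 3.54 × 8 = 49.28 ft³/s
w_7 = (77.1 − 67.2)/2 = 4.95 ft; q_7 = 1.21 × 1.51 × 4.95 = 9.044 ft³/s
Q = Σ qᵢ = 611.8 ft³/s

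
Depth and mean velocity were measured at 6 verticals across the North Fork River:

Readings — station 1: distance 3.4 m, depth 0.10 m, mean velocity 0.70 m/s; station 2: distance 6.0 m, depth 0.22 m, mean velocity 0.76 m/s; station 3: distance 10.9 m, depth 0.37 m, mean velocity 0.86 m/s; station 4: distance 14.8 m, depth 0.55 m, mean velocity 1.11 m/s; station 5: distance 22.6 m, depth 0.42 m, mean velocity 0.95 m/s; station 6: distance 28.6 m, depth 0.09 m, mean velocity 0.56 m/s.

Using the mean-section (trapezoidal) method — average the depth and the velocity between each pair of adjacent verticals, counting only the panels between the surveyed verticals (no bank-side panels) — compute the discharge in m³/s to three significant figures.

Panel 1-2: Δb = 2.6 m, d̄ = (0.10+0.22)/2 = 0.16, v̄ = (0.70+0.76)/2 = 0.73 → q = 2.6×0.16×0.73 = 0.3037 m³/s
Panel 2-3: Δb = 4.9 m, d̄ = (0.22+0.37)/2 = 0.295, v̄ = (0.76+0.86)/2 = 0.81 → q = 4.9×0.295×0.81 = 1.171 m³/s
Panel 3-4: Δb = 3.9 m, d̄ = (0.37+0.55)/2 = 0.46, v̄ = (0.86+1.11)/2 = 0.985 → q = 3.9×0.46×0.985 = 1.767 m³/s
Panel 4-5: Δb = 7.8 m, d̄ = (0.55+0.42)/2 = 0.485, v̄ = (1.11+0.95)/2 = 1.03 → q = 7.8×0.485×1.03 = 3.896 m³/s
Panel 5-6: Δb = 6 m, d̄ = (0.42+0.09)/2 = 0.255, v̄ = (0.95+0.56)/2 = 0.755 → q = 6×0.255×0.755 = 1.155 m³/s
Q = Σ q = 8.293 m³/s

8.29 m³/s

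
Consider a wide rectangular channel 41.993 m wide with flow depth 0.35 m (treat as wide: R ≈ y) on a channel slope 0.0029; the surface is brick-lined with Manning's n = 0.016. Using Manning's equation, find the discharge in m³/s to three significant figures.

24.6 m³/s

A = b·y = 41.993 × 0.35 = 14.70 m²
Wide channel: R ≈ y = 0.35 m
Q = (1/n)·A·R^(2/3)·S^(1/2) = (1/0.016) × 14.70 × 0.3500^(2/3) × 0.0029^(1/2) = 24.57 m³/s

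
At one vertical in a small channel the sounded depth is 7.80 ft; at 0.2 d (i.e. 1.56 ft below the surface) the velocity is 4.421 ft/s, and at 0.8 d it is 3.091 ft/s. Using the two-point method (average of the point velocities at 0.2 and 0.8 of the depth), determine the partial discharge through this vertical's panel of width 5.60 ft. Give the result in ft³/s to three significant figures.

164 ft³/s

v̄ = (4.421 + 3.091) / 2 = 3.756 ft/s
q = v̄ × d × w = 3.756 × 7.80 × 5.60 = 164.1 ft³/s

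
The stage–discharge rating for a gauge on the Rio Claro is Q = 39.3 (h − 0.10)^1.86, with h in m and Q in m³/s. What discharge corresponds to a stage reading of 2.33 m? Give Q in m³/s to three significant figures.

175 m³/s

Q = 39.3 × (2.33 − 0.10)^1.86 = 39.3 × 2.23^1.86 = 174.7 m³/s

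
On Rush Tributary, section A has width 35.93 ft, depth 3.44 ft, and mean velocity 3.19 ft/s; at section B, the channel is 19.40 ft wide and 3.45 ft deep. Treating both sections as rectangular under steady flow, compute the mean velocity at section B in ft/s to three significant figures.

Q = A₁V₁ = (35.93×3.44) × 3.19 = 394.3 ft³/s
A₂ = 19.40 × 3.45 = 66.93 ft²
V₂ = Q/A₂ = 394.3/66.93 = 5.891 ft/s

5.89 ft/s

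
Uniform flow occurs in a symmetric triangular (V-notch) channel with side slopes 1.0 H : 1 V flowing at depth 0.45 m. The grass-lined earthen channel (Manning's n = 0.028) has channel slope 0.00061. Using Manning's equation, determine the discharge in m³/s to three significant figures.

A = z·y² = 1.0×0.45² = 0.2025 m²
P = 2y√(1+z²) = 2×0.45×√(1+1.0²) = 1.273 m
R = A/P = 0.2025/1.273 = 0.1591 m
Q = (1/n)·A·R^(2/3)·S^(1/2) = (1/0.028) × 0.2025 × 0.1591^(2/3) × 0.00061^(1/2) = 0.05245 m³/s

0.0524 m³/s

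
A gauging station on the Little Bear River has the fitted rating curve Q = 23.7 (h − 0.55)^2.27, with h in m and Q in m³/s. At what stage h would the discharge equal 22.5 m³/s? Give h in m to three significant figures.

1.53 m

h − h₀ = (Q/C)^(1/b) = (22.5/23.7)^(1/2.27) = 0.9774 m
h = 0.55 + 0.9774 = 1.527 m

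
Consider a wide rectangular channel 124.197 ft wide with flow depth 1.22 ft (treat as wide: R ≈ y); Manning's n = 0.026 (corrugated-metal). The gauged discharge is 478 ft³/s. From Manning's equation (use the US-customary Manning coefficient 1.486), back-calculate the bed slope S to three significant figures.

A = b·y = 124.197 × 1.22 = 151.5 ft²
Wide channel: R ≈ y = 1.22 ft
S = (Q·n / (1.486·A·R^(2/3)))² = (478×0.026 / (1.486×151.5×1.142))² = 0.002337

0.00234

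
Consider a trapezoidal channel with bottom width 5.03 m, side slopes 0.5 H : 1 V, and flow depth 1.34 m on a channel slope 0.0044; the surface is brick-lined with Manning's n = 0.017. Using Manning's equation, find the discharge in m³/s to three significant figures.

28.8 m³/s

A = (b + z·y)·y = (5.03 + 0.5×1.34)×1.34 = 7.638 m²
P = b + 2y√(1+z²) = 5.03 + 2×1.34×√(1+0.5²) = 8.026 m
R = A/P = 7.638/8.026 = 0.9516 m
Q = (1/n)·A·R^(2/3)·S^(1/2) = (1/0.017) × 7.638 × 0.9516^(2/3) × 0.0044^(1/2) = 28.83 m³/s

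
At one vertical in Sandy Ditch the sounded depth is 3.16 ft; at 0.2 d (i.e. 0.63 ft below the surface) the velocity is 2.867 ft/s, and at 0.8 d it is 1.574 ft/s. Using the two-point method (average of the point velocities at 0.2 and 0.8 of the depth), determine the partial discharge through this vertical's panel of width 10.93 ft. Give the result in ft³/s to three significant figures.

v̄ = (2.867 + 1.574) / 2 = 2.221 ft/s
q = v̄ × d × w = 2.221 × 3.16 × 10.93 = 76.69 ft³/s

76.7 ft³/s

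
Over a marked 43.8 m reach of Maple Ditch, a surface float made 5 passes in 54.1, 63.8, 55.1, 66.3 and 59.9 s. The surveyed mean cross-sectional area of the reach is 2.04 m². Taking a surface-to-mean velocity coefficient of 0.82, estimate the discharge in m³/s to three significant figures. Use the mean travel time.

t̄ = (54.1 + 63.8 + 55.1 + 66.3 + 59.9) / 5 = 59.84 s
v_surface = L / t̄ = 43.8 / 59.84 = 0.7320 m/s
v_mean = 0.82 × 0.7320 = 0.6002 m/s
Q = A × v_mean = 2.04 × 0.6002 = 1.224 m³/s

1.22 m³/s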